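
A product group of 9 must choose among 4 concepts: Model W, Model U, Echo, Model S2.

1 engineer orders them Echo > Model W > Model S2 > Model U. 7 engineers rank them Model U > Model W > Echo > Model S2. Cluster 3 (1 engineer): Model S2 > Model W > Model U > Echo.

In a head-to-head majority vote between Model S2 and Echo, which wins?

Ballots ranking Model S2 above Echo: 1.
Ballots ranking Echo above Model S2: 9 − 1 = 8.
Echo wins the head-to-head 8–1.

Echo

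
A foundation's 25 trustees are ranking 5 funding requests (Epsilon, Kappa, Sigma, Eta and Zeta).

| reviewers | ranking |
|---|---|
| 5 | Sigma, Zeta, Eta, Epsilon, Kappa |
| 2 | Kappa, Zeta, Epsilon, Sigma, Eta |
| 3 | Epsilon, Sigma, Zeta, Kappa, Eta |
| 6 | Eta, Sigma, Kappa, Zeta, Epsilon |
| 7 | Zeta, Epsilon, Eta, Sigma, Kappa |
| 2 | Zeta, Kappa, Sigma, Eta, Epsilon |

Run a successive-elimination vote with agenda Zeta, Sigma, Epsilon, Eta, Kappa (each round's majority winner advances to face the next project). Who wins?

Eta

Round 1: Zeta vs Sigma — 11–14, Sigma advances.
Round 2: Sigma vs Epsilon — 13–12, Sigma advances.
Round 3: Sigma vs Eta — 12–13, Eta advances.
Round 4: Eta vs Kappa — 18–7, Eta advances.
The agenda winner is Eta.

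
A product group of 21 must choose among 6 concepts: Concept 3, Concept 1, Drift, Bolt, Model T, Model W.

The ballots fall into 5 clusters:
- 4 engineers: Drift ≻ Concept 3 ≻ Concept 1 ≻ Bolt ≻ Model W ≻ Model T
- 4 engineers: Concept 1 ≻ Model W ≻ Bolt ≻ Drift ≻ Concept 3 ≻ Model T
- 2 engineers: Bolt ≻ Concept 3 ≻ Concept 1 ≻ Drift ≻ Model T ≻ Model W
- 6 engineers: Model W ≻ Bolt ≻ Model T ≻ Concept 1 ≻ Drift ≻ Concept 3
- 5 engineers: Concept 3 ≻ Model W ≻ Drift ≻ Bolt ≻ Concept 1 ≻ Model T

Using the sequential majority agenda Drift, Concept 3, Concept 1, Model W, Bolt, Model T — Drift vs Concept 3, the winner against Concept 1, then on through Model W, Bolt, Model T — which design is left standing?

Model W

Round 1: Drift vs Concept 3 — 14–7, Drift advances.
Round 2: Drift vs Concept 1 — 9–12, Concept 1 advances.
Round 3: Concept 1 vs Model W — 10–11, Model W advances.
Round 4: Model W vs Bolt — 15–6, Model W advances.
Round 5: Model W vs Model T — 19–2, Model W advances.
Model W survives the agenda.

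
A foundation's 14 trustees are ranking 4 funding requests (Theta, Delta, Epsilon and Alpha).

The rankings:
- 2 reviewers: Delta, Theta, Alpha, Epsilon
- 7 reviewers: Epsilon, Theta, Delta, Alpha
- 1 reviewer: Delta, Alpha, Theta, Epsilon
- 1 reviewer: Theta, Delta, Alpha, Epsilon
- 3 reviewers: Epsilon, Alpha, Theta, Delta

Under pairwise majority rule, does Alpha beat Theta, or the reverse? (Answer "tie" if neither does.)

Theta

Ballots ranking Alpha above Theta: 1 + 3 = 4.
Ballots ranking Theta above Alpha: 14 − 4 = 10.
Theta wins the head-to-head 10–4.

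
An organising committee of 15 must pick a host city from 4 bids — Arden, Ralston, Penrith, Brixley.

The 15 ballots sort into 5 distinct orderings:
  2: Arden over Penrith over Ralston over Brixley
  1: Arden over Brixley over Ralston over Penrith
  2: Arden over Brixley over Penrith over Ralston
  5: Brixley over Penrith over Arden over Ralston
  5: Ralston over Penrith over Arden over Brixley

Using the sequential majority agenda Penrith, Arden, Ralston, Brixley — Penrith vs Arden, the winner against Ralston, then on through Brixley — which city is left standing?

Brixley

Round 1: Penrith vs Arden — 10–5, Penrith advances.
Round 2: Penrith vs Ralston — 9–6, Penrith advances.
Round 3: Penrith vs Brixley — 7–8, Brixley advances.
Brixley survives the agenda.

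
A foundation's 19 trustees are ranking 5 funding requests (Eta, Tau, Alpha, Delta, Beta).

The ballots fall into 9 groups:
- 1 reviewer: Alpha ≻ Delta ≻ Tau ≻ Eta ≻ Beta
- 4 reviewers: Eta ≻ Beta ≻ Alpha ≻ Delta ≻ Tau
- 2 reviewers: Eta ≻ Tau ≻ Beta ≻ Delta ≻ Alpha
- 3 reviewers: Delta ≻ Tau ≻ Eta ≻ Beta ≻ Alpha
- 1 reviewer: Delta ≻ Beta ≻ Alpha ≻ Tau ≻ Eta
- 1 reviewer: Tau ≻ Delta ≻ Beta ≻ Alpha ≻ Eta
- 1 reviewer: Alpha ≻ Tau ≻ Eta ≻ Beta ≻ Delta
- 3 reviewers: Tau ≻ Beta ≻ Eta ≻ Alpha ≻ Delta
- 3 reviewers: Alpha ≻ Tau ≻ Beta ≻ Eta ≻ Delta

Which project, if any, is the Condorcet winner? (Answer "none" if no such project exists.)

Check each pair by majority over 19 ballots:
Eta vs Tau: 4+2 = 6 for Eta, 13 for Tau — Tau by 13–6.
Eta vs Alpha: Eta preferred on 4+2+3+3 = 12 ballots; Eta wins 12–7.
Eta vs Delta: Eta, 13–6.
Eta vs Beta: Eta preferred on 1+4+2+3+1 = 11 ballots; Eta wins 11–8.
Tau–Alpha: Alpha 10–9.
Tau vs Delta: Tau is ranked higher on 2+1+1+3+3 = 10 ballots, Delta on 9. Tau wins 10–9.
Tau vs Beta: Tau preferred on 14 ballots; Tau wins 14–5.
Alpha–Delta: Alpha 12–7.
Alpha–Beta: Beta 14–5.
Delta vs Beta: Delta preferred on 1+3+1+1 = 6 ballots; Beta wins 13–6.
No project is unbeaten: Eta loses to Tau; Tau loses to Alpha; Alpha loses to Eta; Delta loses to Eta; Beta loses to Eta. In particular Eta → Alpha → Tau → Eta is a majority cycle — no Condorcet winner exists.

none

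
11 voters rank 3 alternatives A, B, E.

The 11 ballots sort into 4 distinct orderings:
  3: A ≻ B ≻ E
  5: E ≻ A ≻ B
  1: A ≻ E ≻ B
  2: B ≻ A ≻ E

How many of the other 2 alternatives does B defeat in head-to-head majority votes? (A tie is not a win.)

0

B against each rival (11 voters):
B vs A: A, 9–2.
B–E: E 6–5.
B beats no one; loses to A, E — 0 pairwise wins.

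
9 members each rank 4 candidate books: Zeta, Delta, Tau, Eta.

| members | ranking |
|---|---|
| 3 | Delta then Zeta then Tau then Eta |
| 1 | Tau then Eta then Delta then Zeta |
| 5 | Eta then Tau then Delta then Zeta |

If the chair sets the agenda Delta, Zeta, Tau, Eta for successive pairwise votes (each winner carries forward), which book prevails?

Round 1: Delta vs Zeta — 9–0, Delta advances.
Round 2: Delta vs Tau — 3–6, Tau advances.
Round 3: Tau vs Eta — 4–5, Eta advances.
Eta survives the agenda.

Eta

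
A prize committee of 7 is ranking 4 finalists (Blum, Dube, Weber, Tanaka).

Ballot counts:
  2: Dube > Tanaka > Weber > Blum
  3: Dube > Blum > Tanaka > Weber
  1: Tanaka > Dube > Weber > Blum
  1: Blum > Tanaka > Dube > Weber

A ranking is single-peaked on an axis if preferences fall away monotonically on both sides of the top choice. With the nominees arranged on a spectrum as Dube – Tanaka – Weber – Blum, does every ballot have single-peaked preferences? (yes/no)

no

Axis positions: Dube=1, Tanaka=2, Weber=3, Blum=4.
Cluster 1 (peak Dube at position 1): ranking walks positions 1-2-3-4, expanding outward from the peak — single-peaked.
Cluster 2: ranking walks positions 1-4-2-3; Blum is ranked above Tanaka even though Tanaka lies between Blum and the peak Dube on the axis — preferences dip and rise again. Not single-peaked.
Cluster 3 (peak Tanaka at position 2): ranking walks positions 2-1-3-4, expanding outward from the peak — single-peaked.
Cluster 4: ranking walks positions 4-2-1-3; Tanaka is ranked above Weber even though Weber lies between Tanaka and the peak Blum on the axis — preferences dip and rise again. Not single-peaked.
Cluster 2 violates single-peakedness, so the profile is not single-peaked on this axis.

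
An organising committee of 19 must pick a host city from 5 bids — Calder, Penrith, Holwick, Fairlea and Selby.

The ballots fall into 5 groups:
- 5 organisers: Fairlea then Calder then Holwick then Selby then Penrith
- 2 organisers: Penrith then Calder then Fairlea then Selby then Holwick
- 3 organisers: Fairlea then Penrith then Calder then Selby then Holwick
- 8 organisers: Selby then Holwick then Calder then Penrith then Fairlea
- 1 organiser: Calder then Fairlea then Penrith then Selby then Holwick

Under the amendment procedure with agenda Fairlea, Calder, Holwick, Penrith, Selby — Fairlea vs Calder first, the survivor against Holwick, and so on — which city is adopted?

Round 1: Fairlea vs Calder — 8–11, Calder advances.
Round 2: Calder vs Holwick — 11–8, Calder advances.
Round 3: Calder vs Penrith — 14–5, Calder advances.
Round 4: Calder vs Selby — 11–8, Calder advances.
The agenda winner is Calder.

Calder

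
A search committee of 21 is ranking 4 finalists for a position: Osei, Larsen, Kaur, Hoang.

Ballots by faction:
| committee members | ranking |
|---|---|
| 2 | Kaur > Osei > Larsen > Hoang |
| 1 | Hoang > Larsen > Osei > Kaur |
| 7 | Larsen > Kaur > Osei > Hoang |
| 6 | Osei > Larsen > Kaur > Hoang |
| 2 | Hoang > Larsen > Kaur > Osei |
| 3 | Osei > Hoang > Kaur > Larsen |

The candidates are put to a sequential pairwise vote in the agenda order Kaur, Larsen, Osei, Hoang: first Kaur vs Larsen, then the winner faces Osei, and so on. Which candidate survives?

Osei

Round 1: Kaur vs Larsen — 5–16, Larsen advances.
Round 2: Larsen vs Osei — 10–11, Osei advances.
Round 3: Osei vs Hoang — 18–3, Osei advances.
The agenda winner is Osei.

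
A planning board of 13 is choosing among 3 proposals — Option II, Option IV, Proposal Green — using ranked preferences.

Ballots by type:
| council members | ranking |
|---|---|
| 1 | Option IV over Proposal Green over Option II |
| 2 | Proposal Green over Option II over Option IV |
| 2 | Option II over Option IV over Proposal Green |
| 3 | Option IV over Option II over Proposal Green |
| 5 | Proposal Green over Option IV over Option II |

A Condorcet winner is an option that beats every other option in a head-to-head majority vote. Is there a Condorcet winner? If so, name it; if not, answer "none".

Proposal Green

Head-to-head results (13 council members):
Option II vs Option IV: Option IV wins 9–4.
Option II vs Proposal Green: Proposal Green wins 8–5.
Option IV vs Proposal Green: Proposal Green wins 7–6.
Proposal Green wins every pairwise contest, so Proposal Green is the Condorcet winner.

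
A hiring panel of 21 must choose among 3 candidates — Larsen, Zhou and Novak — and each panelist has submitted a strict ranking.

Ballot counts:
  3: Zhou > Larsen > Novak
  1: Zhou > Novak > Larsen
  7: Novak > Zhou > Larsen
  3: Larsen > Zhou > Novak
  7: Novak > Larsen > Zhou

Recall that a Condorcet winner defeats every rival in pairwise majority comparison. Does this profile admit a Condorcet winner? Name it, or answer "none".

Novak

Head-to-head results (21 committee members):
Larsen vs Zhou: Zhou wins 11–10.
Larsen vs Novak: 6 to 15, Novak.
Zhou vs Novak: 7 to 14, Novak.
Novak beats each of Larsen, Zhou — Novak is the Condorcet winner.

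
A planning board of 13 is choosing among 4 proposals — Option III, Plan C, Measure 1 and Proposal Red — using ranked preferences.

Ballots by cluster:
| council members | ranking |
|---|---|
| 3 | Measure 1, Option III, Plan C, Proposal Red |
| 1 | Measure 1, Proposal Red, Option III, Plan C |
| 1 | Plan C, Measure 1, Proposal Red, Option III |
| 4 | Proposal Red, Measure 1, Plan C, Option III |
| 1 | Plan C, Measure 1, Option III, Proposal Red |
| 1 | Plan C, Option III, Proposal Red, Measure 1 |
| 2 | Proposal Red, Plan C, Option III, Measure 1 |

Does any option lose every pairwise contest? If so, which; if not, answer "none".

Option III

Pairwise majorities:
Option III vs Plan C: Plan C wins 9–4.
Option III vs Measure 1: Measure 1, 10–3.
Option III vs Proposal Red: 5 to 8, Proposal Red.
Plan C vs Measure 1: Measure 1 wins 8–5.
Plan C vs Proposal Red: Proposal Red, 7–6.
Measure 1 vs Proposal Red: Proposal Red wins 7–6.
Option III is beaten in every head-to-head and is the Condorcet loser.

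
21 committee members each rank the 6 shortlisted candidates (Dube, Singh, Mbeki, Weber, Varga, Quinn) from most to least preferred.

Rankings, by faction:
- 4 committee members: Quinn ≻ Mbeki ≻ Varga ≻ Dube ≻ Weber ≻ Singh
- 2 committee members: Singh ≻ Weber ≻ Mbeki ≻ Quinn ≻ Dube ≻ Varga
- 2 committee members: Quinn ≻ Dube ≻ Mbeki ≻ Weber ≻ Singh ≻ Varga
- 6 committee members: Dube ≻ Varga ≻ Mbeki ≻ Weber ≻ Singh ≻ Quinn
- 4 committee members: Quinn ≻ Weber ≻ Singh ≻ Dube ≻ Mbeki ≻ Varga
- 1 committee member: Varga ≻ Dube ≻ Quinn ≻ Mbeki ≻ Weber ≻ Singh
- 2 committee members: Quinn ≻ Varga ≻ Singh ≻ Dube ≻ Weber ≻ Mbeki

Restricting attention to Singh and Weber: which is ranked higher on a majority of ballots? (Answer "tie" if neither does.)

Ballots ranking Singh above Weber: 2 + 2 = 4.
Ballots ranking Weber above Singh: 21 − 4 = 17.
Weber wins the head-to-head 17–4.

Weber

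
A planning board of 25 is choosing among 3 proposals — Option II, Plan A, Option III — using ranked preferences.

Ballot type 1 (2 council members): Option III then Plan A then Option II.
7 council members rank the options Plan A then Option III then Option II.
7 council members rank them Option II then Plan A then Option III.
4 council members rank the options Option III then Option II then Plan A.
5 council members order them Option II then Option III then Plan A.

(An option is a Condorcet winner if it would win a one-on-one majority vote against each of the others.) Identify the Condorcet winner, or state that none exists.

none

Head-to-head results (25 council members):
Option II vs Plan A: Option II, 16–9.
Option II–Option III: Option III 13–12.
Plan A vs Option III: Plan A, 14–11.
Every option loses at least once (Option II loses to Option III; Plan A loses to Option II; Option III loses to Plan A). The majority relation contains the cycle Option II → Plan A → Option III → Option II, so there is no Condorcet winner.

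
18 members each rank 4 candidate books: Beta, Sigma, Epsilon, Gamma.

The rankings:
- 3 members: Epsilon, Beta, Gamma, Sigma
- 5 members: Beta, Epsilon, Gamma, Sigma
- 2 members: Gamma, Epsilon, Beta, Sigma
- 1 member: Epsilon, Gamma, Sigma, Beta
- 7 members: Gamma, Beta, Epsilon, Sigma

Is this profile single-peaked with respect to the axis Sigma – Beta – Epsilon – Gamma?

no

Axis positions: Sigma=1, Beta=2, Epsilon=3, Gamma=4.
Type 1 (peak Epsilon at position 3): ranking walks positions 3-2-4-1, expanding outward from the peak — single-peaked.
Type 2 (peak Beta at position 2): ranking walks positions 2-3-4-1, expanding outward from the peak — single-peaked.
Type 3 (peak Gamma at position 4): ranking walks positions 4-3-2-1, expanding outward from the peak — single-peaked.
Type 4: ranking walks positions 3-4-1-2; Sigma is ranked above Beta even though Beta lies between Sigma and the peak Epsilon on the axis — preferences dip and rise again. Not single-peaked.
Type 5: ranking walks positions 4-2-3-1; Beta is ranked above Epsilon even though Epsilon lies between Beta and the peak Gamma on the axis — preferences dip and rise again. Not single-peaked.
Type 4 violates single-peakedness, so the profile is not single-peaked on this axis.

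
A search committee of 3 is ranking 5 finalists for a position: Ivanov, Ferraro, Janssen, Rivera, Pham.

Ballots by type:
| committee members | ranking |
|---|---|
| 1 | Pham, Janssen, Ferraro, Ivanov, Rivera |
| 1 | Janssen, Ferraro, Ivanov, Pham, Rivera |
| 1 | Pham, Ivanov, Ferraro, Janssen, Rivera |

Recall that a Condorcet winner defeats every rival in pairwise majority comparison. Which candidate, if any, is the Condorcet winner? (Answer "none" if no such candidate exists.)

Check each pair by majority over 3 ballots:
Ivanov vs Ferraro: Ivanov is ranked higher on 1 ballot, Ferraro on 2. Ferraro wins 2–1.
Ivanov vs Janssen: 1 to 2, Janssen.
Ivanov vs Rivera: Ivanov is ranked higher on 1+1+1 = 3 ballots, Rivera on 0. Ivanov wins 3–0.
Ivanov vs Pham: Ivanov is ranked higher on 1 ballot, Pham on 2. Pham wins 2–1.
Ferraro vs Janssen: 1 to 2, Janssen.
Ferraro vs Rivera: Ferraro preferred on 1+1+1 = 3 ballots; Ferraro wins 3–0.
Ferraro vs Pham: Ferraro is ranked higher on 1 ballot, Pham on 2. Pham wins 2–1.
Janssen vs Rivera: 1+1+1 = 3 for Janssen, 0 for Rivera — Janssen by 3–0.
Janssen vs Pham: Janssen preferred on 1 ballot; Pham wins 2–1.
Rivera vs Pham: Rivera is ranked higher on 0 ballots, Pham on 3. Pham wins 3–0.
Pham wins every pairwise contest, so Pham is the Condorcet winner.

Pham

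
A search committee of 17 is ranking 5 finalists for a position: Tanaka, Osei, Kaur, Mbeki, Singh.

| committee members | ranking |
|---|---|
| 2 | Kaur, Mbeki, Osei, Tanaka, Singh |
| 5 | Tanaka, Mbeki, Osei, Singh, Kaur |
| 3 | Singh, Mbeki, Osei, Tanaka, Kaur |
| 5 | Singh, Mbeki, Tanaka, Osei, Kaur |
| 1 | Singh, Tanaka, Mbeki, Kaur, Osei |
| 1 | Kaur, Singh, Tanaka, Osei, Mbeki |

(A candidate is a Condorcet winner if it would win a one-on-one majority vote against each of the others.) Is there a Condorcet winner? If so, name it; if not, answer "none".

Singh

Pairwise majorities:
Tanaka vs Osei: 5+5+1+1 = 12 for Tanaka, 5 for Osei — Tanaka by 12–5.
Tanaka vs Kaur: 5+3+5+1 = 14 for Tanaka, 3 for Kaur — Tanaka by 14–3.
Tanaka vs Mbeki: Tanaka preferred on 5+1+1 = 7 ballots; Mbeki wins 10–7.
Tanaka vs Singh: Tanaka is ranked higher on 2+5 = 7 ballots, Singh on 10. Singh wins 10–7.
Osei vs Kaur: Osei preferred on 5+3+5 = 13 ballots; Osei wins 13–4.
Osei vs Mbeki: Osei preferred on 1 ballot; Mbeki wins 16–1.
Osei vs Singh: 7 to 10, Singh.
Kaur vs Mbeki: Kaur is ranked higher on 2+1 = 3 ballots, Mbeki on 14. Mbeki wins 14–3.
Kaur vs Singh: Kaur preferred on 2+1 = 3 ballots; Singh wins 14–3.
Mbeki vs Singh: 7 to 10, Singh.
Only Singh has no losses; Singh is the Condorcet winner.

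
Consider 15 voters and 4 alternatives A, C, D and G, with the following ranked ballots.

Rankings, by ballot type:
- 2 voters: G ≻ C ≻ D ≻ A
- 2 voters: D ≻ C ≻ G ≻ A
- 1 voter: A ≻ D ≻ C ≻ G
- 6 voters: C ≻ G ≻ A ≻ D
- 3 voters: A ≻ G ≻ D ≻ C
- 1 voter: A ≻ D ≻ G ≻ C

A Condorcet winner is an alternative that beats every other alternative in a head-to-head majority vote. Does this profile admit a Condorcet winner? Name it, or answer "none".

C

Head-to-head results (15 voters):
A–C: C 10–5.
A–D: A 11–4.
A vs G: G, 10–5.
C vs D: C wins 8–7.
C–G: C 9–6.
D vs G: G wins 11–4.
Only C has no losses; C is the Condorcet winner.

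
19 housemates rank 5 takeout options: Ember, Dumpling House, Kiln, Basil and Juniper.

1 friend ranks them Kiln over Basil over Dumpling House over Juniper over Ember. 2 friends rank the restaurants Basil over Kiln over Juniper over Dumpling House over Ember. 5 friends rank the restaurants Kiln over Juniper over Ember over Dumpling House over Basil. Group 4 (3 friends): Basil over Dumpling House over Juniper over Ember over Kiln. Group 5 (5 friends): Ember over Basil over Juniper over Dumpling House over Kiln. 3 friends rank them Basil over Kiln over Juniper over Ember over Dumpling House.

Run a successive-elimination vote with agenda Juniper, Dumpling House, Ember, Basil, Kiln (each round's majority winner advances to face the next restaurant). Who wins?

Basil

Round 1: Juniper vs Dumpling House — 15–4, Juniper advances.
Round 2: Juniper vs Ember — 14–5, Juniper advances.
Round 3: Juniper vs Basil — 5–14, Basil advances.
Round 4: Basil vs Kiln — 13–6, Basil advances.
The agenda winner is Basil.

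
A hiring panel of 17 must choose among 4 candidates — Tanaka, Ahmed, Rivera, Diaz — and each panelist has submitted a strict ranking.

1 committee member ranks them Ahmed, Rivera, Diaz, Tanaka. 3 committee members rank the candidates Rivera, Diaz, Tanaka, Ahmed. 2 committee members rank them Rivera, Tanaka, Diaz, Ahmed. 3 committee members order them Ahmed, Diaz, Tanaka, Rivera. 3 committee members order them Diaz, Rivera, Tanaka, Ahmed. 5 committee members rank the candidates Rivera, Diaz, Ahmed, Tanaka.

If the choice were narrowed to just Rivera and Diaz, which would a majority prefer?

Rivera

Ballots ranking Rivera above Diaz: 1 + 3 + 2 + 5 = 11.
Ballots ranking Diaz above Rivera: 17 − 11 = 6.
Rivera wins the head-to-head 11–6.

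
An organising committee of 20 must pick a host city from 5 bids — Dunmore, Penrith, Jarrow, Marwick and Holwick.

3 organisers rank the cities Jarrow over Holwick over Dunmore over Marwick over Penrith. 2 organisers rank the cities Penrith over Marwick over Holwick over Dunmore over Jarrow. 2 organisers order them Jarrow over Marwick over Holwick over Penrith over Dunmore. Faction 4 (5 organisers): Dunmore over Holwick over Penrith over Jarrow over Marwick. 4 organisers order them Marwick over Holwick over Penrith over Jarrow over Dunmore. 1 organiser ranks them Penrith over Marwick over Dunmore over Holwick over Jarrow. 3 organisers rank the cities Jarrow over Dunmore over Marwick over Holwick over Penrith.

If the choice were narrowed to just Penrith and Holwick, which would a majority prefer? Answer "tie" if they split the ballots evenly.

Ballots ranking Penrith above Holwick: 2 + 1 = 3.
Ballots ranking Holwick above Penrith: 20 − 3 = 17.
Holwick wins the head-to-head 17–3.

Holwick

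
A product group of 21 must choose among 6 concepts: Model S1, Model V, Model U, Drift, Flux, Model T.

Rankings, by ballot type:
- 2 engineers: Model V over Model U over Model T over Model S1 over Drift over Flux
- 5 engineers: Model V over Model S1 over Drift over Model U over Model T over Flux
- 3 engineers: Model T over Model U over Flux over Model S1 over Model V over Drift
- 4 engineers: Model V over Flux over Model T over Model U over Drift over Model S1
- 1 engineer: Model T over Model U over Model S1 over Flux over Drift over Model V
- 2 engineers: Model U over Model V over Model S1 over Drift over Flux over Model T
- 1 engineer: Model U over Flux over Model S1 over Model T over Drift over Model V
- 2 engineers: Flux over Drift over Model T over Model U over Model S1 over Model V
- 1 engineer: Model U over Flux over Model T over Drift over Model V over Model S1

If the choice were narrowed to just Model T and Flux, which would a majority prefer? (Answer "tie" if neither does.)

Ballots ranking Model T above Flux: 2 + 5 + 3 + 1 = 11.
Ballots ranking Flux above Model T: 21 − 11 = 10.
Model T wins the head-to-head 11–10.

Model T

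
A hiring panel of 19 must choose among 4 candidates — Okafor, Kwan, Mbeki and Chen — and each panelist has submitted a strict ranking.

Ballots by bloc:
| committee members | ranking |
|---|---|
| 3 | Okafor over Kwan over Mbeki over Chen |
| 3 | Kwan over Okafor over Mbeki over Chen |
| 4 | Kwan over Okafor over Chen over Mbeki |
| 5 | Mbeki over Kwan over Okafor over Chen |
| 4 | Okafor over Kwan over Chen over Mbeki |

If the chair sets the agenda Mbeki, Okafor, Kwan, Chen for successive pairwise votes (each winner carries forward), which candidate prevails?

Kwan

Round 1: Mbeki vs Okafor — 5–14, Okafor advances.
Round 2: Okafor vs Kwan — 7–12, Kwan advances.
Round 3: Kwan vs Chen — 19–0, Kwan advances.
Kwan survives the agenda.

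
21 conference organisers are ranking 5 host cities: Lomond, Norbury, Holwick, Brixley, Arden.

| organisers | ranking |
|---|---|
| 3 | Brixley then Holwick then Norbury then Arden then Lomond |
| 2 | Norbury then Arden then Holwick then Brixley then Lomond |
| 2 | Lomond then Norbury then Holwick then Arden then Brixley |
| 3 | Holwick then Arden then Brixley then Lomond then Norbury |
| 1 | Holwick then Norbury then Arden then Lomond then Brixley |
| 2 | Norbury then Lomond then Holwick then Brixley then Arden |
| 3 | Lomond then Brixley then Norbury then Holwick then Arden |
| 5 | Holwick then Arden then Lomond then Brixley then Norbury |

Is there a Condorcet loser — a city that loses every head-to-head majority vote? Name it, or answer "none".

Head-to-head results (21 organisers):
Lomond vs Norbury: 2+3+3+5 = 13 for Lomond, 8 for Norbury — Lomond by 13–8.
Lomond vs Holwick: Lomond preferred on 2+2+3 = 7 ballots; Holwick wins 14–7.
Lomond vs Brixley: Lomond preferred on 2+1+2+3+5 = 13 ballots; Lomond wins 13–8.
Lomond–Arden: Arden 14–7.
Norbury vs Holwick: Norbury preferred on 2+2+2+3 = 9 ballots; Holwick wins 12–9.
Norbury vs Brixley: Brixley wins 14–7.
Norbury–Arden: Norbury 13–8.
Holwick vs Brixley: Holwick preferred on 2+2+3+1+2+5 = 15 ballots; Holwick wins 15–6.
Holwick vs Arden: 19 to 2, Holwick.
Brixley vs Arden: Arden wins 13–8.
Each city has at least one pairwise win (Lomond beats Norbury; Norbury beats Arden; Holwick beats Lomond; Brixley beats Norbury; Arden beats Lomond) — no Condorcet loser.

none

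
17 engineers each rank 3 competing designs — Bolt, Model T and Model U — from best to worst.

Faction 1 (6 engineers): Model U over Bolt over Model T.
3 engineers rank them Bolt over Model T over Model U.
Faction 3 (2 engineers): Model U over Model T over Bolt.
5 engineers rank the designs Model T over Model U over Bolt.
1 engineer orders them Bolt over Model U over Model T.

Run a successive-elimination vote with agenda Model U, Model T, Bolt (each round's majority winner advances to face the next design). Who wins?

Model U

Round 1: Model U vs Model T — 9–8, Model U advances.
Round 2: Model U vs Bolt — 13–4, Model U advances.
The agenda winner is Model U.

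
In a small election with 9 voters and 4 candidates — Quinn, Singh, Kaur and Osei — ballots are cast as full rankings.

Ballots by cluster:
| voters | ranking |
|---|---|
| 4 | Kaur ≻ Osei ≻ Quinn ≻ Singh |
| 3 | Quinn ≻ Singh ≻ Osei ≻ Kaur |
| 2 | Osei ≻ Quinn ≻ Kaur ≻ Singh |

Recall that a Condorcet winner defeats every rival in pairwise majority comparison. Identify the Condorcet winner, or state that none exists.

Osei

Head-to-head results (9 voters):
Quinn vs Singh: Quinn preferred on 4+3+2 = 9 ballots; Quinn wins 9–0.
Quinn vs Kaur: 5 to 4, Quinn.
Quinn vs Osei: 3 to 6, Osei.
Singh vs Kaur: 3 for Singh, 6 for Kaur — Kaur by 6–3.
Singh vs Osei: Osei wins 6–3.
Kaur vs Osei: Osei, 5–4.
Only Osei has no losses; Osei is the Condorcet winner.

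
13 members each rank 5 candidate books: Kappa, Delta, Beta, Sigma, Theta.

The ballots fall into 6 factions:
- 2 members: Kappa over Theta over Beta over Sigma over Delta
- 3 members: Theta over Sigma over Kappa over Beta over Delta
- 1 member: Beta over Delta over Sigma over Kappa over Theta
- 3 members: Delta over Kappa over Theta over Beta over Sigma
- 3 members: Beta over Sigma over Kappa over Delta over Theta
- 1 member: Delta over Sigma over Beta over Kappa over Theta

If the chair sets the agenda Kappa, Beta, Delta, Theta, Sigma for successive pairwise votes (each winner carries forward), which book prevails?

Round 1: Kappa vs Beta — 8–5, Kappa advances.
Round 2: Kappa vs Delta — 8–5, Kappa advances.
Round 3: Kappa vs Theta — 10–3, Kappa advances.
Round 4: Kappa vs Sigma — 5–8, Sigma advances.
The agenda winner is Sigma.

Sigma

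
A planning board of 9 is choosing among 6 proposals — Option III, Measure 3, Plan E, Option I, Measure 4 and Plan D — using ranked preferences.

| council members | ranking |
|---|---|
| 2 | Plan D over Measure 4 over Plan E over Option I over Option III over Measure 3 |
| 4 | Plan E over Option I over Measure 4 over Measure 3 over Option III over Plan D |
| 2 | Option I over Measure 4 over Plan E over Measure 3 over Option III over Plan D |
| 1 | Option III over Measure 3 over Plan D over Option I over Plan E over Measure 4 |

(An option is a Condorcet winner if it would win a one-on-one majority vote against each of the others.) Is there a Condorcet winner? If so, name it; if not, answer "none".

Plan E

Check each pair by majority over 9 ballots:
Option III vs Measure 3: 2+1 = 3 for Option III, 6 for Measure 3 — Measure 3 by 6–3.
Option III vs Plan E: Option III preferred on 1 ballot; Plan E wins 8–1.
Option III vs Option I: Option III preferred on 1 ballot; Option I wins 8–1.
Option III vs Measure 4: Option III preferred on 1 ballot; Measure 4 wins 8–1.
Option III vs Plan D: Option III is ranked higher on 4+2+1 = 7 ballots, Plan D on 2. Option III wins 7–2.
Measure 3 vs Plan E: Measure 3 is ranked higher on 1 ballot, Plan E on 8. Plan E wins 8–1.
Measure 3 vs Option I: Measure 3 is ranked higher on 1 ballot, Option I on 8. Option I wins 8–1.
Measure 3 vs Measure 4: Measure 3 preferred on 1 ballot; Measure 4 wins 8–1.
Measure 3 vs Plan D: 7 to 2, Measure 3.
Plan E vs Option I: Plan E is ranked higher on 2+4 = 6 ballots, Option I on 3. Plan E wins 6–3.
Plan E vs Measure 4: Plan E is ranked higher on 4+1 = 5 ballots, Measure 4 on 4. Plan E wins 5–4.
Plan E vs Plan D: Plan E is ranked higher on 4+2 = 6 ballots, Plan D on 3. Plan E wins 6–3.
Option I vs Measure 4: Option I is ranked higher on 4+2+1 = 7 ballots, Measure 4 on 2. Option I wins 7–2.
Option I vs Plan D: 4+2 = 6 for Option I, 3 for Plan D — Option I by 6–3.
Measure 4 vs Plan D: 4+2 = 6 for Measure 4, 3 for Plan D — Measure 4 by 6–3.
Plan E defeats every rival head-to-head and is the Condorcet winner.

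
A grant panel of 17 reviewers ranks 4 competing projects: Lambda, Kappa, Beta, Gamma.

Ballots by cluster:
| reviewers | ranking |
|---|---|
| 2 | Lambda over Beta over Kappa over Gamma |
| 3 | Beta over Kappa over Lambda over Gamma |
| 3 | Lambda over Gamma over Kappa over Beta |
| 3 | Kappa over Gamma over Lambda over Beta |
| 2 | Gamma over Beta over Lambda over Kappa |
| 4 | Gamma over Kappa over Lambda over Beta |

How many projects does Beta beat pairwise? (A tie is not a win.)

0

Beta against each rival (17 reviewers):
Beta vs Lambda: 3+2 = 5 for Beta, 12 for Lambda — Lambda by 12–5.
Beta vs Kappa: Beta is ranked higher on 2+3+2 = 7 ballots, Kappa on 10. Kappa wins 10–7.
Beta vs Gamma: 2+3 = 5 for Beta, 12 for Gamma — Gamma by 12–5.
Beta beats no one; loses to Lambda, Kappa, Gamma — 0 pairwise wins.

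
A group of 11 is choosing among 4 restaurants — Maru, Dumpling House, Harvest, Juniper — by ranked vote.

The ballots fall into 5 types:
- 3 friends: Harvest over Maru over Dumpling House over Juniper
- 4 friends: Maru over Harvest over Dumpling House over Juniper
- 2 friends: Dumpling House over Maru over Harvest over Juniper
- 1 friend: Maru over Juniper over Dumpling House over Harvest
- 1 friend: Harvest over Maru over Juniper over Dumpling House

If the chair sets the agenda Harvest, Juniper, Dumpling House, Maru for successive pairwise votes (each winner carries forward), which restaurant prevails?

Round 1: Harvest vs Juniper — 10–1, Harvest advances.
Round 2: Harvest vs Dumpling House — 8–3, Harvest advances.
Round 3: Harvest vs Maru — 4–7, Maru advances.
The agenda winner is Maru.

Maru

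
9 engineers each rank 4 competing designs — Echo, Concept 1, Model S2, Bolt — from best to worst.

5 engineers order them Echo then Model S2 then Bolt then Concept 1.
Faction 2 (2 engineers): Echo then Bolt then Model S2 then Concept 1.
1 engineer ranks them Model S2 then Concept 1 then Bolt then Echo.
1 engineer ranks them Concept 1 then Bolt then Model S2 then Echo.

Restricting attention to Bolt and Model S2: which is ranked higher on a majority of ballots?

Ballots ranking Bolt above Model S2: 2 + 1 = 3.
Ballots ranking Model S2 above Bolt: 9 − 3 = 6.
Model S2 wins the head-to-head 6–3.

Model S2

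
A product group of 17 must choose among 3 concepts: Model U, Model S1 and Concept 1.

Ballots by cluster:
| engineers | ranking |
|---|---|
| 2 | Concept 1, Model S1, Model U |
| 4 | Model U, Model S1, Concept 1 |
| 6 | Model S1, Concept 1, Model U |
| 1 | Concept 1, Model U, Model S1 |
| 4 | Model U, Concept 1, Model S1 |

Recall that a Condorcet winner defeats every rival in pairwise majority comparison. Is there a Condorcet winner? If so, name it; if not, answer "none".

Check each pair by majority over 17 ballots:
Model U vs Model S1: Model U preferred on 4+1+4 = 9 ballots; Model U wins 9–8.
Model U vs Concept 1: 4+4 = 8 for Model U, 9 for Concept 1 — Concept 1 by 9–8.
Model S1 vs Concept 1: Model S1 preferred on 4+6 = 10 ballots; Model S1 wins 10–7.
No design is unbeaten: Model U loses to Concept 1; Model S1 loses to Model U; Concept 1 loses to Model S1. In particular Model U → Model S1 → Concept 1 → Model U is a majority cycle — no Condorcet winner exists.

none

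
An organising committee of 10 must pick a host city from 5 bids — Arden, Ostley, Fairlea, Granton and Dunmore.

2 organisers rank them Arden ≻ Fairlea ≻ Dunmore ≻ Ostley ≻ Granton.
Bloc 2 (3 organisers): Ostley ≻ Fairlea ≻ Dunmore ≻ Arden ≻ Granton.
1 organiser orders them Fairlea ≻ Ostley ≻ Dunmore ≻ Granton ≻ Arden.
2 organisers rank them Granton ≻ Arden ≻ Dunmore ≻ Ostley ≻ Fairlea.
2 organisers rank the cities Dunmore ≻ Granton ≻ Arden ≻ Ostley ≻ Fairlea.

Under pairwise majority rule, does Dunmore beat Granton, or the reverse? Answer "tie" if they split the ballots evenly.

Dunmore

Ballots ranking Dunmore above Granton: 2 + 3 + 1 + 2 = 8.
Ballots ranking Granton above Dunmore: 10 − 8 = 2.
Dunmore wins the head-to-head 8–2.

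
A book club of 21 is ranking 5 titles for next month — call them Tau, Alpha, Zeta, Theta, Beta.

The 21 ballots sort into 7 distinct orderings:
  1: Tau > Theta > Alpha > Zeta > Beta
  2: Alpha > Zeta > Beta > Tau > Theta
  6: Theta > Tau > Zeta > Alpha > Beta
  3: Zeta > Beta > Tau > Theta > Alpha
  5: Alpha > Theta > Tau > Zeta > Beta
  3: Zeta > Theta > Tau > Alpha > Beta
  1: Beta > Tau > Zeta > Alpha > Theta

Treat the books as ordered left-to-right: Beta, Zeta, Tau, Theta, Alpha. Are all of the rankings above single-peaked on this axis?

Axis positions: Beta=1, Zeta=2, Tau=3, Theta=4, Alpha=5.
Group 1 (peak Tau at position 3): ranking walks positions 3-4-5-2-1, expanding outward from the peak — single-peaked.
Group 2: ranking walks positions 5-2-1-3-4; Zeta is ranked above Theta even though Theta lies between Zeta and the peak Alpha on the axis — preferences dip and rise again. Not single-peaked.
Group 3 (peak Theta at position 4): ranking walks positions 4-3-2-5-1, expanding outward from the peak — single-peaked.
Group 4 (peak Zeta at position 2): ranking walks positions 2-1-3-4-5, expanding outward from the peak — single-peaked.
Group 5 (peak Alpha at position 5): ranking walks positions 5-4-3-2-1, expanding outward from the peak — single-peaked.
Group 6: ranking walks positions 2-4-3-5-1; Theta is ranked above Tau even though Tau lies between Theta and the peak Zeta on the axis — preferences dip and rise again. Not single-peaked.
Group 7: ranking walks positions 1-3-2-5-4; Tau is ranked above Zeta even though Zeta lies between Tau and the peak Beta on the axis — preferences dip and rise again. Not single-peaked.
Group 2 violates single-peakedness, so the profile is not single-peaked on this axis.

no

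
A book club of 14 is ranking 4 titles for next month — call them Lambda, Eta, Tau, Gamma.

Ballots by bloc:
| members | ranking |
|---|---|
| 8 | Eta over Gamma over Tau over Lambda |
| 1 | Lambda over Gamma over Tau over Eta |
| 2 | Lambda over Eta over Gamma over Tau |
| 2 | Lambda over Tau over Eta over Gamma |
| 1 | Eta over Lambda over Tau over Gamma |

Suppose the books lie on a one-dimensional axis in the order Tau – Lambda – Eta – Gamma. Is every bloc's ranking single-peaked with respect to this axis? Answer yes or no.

Axis positions: Tau=1, Lambda=2, Eta=3, Gamma=4.
Bloc 1: ranking walks positions 3-4-1-2; Tau is ranked above Lambda even though Lambda lies between Tau and the peak Eta on the axis — preferences dip and rise again. Not single-peaked.
Bloc 2: ranking walks positions 2-4-1-3; Gamma is ranked above Eta even though Eta lies between Gamma and the peak Lambda on the axis — preferences dip and rise again. Not single-peaked.
Bloc 3 (peak Lambda at position 2): ranking walks positions 2-3-4-1, expanding outward from the peak — single-peaked.
Bloc 4 (peak Lambda at position 2): ranking walks positions 2-1-3-4, expanding outward from the peak — single-peaked.
Bloc 5 (peak Eta at position 3): ranking walks positions 3-2-1-4, expanding outward from the peak — single-peaked.
Bloc 1 violates single-peakedness, so the profile is not single-peaked on this axis.

no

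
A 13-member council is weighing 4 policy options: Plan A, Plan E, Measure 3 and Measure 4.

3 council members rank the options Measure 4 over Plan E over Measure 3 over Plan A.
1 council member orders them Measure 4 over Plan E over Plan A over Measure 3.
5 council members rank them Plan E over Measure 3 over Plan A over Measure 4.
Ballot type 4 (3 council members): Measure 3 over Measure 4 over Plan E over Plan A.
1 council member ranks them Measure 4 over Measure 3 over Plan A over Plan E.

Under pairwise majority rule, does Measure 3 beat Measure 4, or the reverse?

Ballots ranking Measure 3 above Measure 4: 5 + 3 = 8.
Ballots ranking Measure 4 above Measure 3: 13 − 8 = 5.
Measure 3 wins the head-to-head 8–5.

Measure 3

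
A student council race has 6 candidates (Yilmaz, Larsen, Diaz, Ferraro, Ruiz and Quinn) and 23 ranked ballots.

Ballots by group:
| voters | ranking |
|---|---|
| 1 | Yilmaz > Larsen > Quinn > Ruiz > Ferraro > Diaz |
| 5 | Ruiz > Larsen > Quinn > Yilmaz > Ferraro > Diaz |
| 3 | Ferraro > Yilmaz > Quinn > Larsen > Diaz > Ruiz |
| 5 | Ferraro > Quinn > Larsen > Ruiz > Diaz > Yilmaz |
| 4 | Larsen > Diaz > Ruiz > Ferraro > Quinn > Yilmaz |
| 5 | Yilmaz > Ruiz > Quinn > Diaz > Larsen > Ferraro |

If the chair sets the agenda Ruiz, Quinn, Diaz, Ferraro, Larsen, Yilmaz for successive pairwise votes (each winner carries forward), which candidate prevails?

Larsen

Round 1: Ruiz vs Quinn — 14–9, Ruiz advances.
Round 2: Ruiz vs Diaz — 16–7, Ruiz advances.
Round 3: Ruiz vs Ferraro — 15–8, Ruiz advances.
Round 4: Ruiz vs Larsen — 10–13, Larsen advances.
Round 5: Larsen vs Yilmaz — 14–9, Larsen advances.
Larsen survives the agenda.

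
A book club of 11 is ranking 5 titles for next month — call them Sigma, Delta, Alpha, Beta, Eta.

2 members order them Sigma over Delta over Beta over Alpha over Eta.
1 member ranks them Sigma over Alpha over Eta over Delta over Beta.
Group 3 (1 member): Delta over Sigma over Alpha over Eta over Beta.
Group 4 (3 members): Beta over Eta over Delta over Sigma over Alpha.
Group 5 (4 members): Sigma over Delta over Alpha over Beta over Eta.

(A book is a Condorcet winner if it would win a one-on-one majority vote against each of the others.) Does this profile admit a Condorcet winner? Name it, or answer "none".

Sigma

Head-to-head results (11 members):
Sigma vs Delta: 2+1+4 = 7 for Sigma, 4 for Delta — Sigma by 7–4.
Sigma vs Alpha: Sigma preferred on 2+1+1+3+4 = 11 ballots; Sigma wins 11–0.
Sigma vs Beta: Sigma preferred on 2+1+1+4 = 8 ballots; Sigma wins 8–3.
Sigma vs Eta: 2+1+1+4 = 8 for Sigma, 3 for Eta — Sigma by 8–3.
Delta vs Alpha: 2+1+3+4 = 10 for Delta, 1 for Alpha — Delta by 10–1.
Delta vs Beta: 2+1+1+4 = 8 for Delta, 3 for Beta — Delta by 8–3.
Delta vs Eta: 7 to 4, Delta.
Alpha vs Beta: 1+1+4 = 6 for Alpha, 5 for Beta — Alpha by 6–5.
Alpha vs Eta: Alpha is ranked higher on 2+1+1+4 = 8 ballots, Eta on 3. Alpha wins 8–3.
Beta vs Eta: Beta is ranked higher on 2+3+4 = 9 ballots, Eta on 2. Beta wins 9–2.
Only Sigma has no losses; Sigma is the Condorcet winner.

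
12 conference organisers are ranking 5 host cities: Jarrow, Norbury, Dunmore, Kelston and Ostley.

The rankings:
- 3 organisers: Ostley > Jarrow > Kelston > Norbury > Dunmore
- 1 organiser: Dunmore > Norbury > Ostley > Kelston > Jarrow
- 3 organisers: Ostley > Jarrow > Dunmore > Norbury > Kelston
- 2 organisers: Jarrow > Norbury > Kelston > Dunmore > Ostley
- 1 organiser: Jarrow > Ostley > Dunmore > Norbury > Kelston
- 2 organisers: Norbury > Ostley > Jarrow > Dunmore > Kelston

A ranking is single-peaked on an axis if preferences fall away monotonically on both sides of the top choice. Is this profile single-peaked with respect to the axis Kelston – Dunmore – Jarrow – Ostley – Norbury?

Axis positions: Kelston=1, Dunmore=2, Jarrow=3, Ostley=4, Norbury=5.
Type 1: ranking walks positions 4-3-1-5-2; Kelston is ranked above Dunmore even though Dunmore lies between Kelston and the peak Ostley on the axis — preferences dip and rise again. Not single-peaked.
Type 2: ranking walks positions 2-5-4-1-3; Norbury is ranked above Jarrow even though Jarrow lies between Norbury and the peak Dunmore on the axis — preferences dip and rise again. Not single-peaked.
Type 3 (peak Ostley at position 4): ranking walks positions 4-3-2-5-1, expanding outward from the peak — single-peaked.
Type 4: ranking walks positions 3-5-1-2-4; Norbury is ranked above Ostley even though Ostley lies between Norbury and the peak Jarrow on the axis — preferences dip and rise again. Not single-peaked.
Type 5 (peak Jarrow at position 3): ranking walks positions 3-4-2-5-1, expanding outward from the peak — single-peaked.
Type 6 (peak Norbury at position 5): ranking walks positions 5-4-3-2-1, expanding outward from the peak — single-peaked.
Type 1 violates single-peakedness, so the profile is not single-peaked on this axis.

no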